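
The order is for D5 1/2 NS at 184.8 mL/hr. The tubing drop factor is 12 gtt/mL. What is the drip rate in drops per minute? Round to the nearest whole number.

184.8 mL/hr ÷ 60 min/hr = 3.08 mL/min
3.08 mL/min × 12 gtt/mL = 36.96 gtt/min

37 gtt/min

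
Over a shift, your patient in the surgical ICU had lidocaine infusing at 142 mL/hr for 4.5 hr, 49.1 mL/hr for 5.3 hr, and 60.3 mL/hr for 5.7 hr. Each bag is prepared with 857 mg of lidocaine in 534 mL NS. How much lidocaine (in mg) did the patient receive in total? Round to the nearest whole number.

Concentration = 857 mg ÷ 534 mL = 1.604869 mg/mL
Stage 1: 142 mL/hr × 4.5 hr = 639 mL → 639 mL × 1.604869 mg/mL = 1025.511 mg
Stage 2: 49.1 mL/hr × 5.3 hr = 260.23 mL → 260.23 mL × 1.604869 mg/mL = 417.635 mg
Stage 3: 60.3 mL/hr × 5.7 hr = 343.71 mL → 343.71 mL × 1.604869 mg/mL = 551.6095 mg
Total = 1025.511 + 417.635 + 551.6095 = 1994.756 mg

1995 mg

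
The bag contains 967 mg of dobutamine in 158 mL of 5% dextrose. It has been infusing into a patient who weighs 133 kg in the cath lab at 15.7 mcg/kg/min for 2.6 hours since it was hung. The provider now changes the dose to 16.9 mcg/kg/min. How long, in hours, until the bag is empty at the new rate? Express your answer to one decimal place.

Initial rate:
Dose = 15.7 mcg/kg/min × 133 kg = 2088.1 mcg/min
2088.1 mcg/min × 60 min/hr = 125286 mcg/hr
Concentration = 967 mg ÷ 158 mL = 6.120253 mg/mL = 6120.253 mcg/mL
Rate = 125286 mcg/hr ÷ 6120.253 mcg/mL = 20.47072 mL/hr
Volume infused so far = 20.47072 mL/hr × 2.6 hr = 53.22388 mL
Volume remaining = 158 − 53.22388 = 104.7761 mL
New rate:
Dose = 16.9 mcg/kg/min × 133 kg = 2247.7 mcg/min
2247.7 mcg/min × 60 min/hr = 134862 mcg/hr
Rate = 134862 mcg/hr ÷ 6120.253 mcg/mL = 22.03536 mL/hr
Time remaining = 104.7761 mL ÷ 22.03536 mL/hr = 4.754908 hr

4.8 hours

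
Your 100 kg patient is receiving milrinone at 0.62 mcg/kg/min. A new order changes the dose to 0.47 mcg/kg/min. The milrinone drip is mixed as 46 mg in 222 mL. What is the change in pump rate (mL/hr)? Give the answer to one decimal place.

At the current dose:
Dose = 0.62 mcg/kg/min × 100 kg = 62 mcg/min
62 mcg/min × 60 min/hr = 3720 mcg/hr
Concentration = 46 mg ÷ 222 mL = 0.2072072 mg/mL = 207.2072 mcg/mL
Rate = 3720 mcg/hr ÷ 207.2072 mcg/mL = 17.95304 mL/hr
At the new dose:
Dose = 0.47 mcg/kg/min × 100 kg = 47 mcg/min
47 mcg/min × 60 min/hr = 2820 mcg/hr
Rate = 2820 mcg/hr ÷ 207.2072 mcg/mL = 13.60957 mL/hr
Change = 13.60957 − 17.95304 = -4.343478 mL/hr → 4.343478 mL/hr decrease

4.3 mL/hr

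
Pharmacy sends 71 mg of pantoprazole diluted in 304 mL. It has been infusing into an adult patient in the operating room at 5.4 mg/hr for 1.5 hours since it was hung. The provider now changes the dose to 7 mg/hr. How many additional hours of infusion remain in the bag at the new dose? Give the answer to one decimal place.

9.0 hours

Initial rate:
Concentration = 71 mg ÷ 304 mL = 0.2335526 mg/mL
Rate = 5.4 mg/hr ÷ 0.2335526 mg/mL = 23.12113 mL/hr
Volume infused so far = 23.12113 mL/hr × 1.5 hr = 34.68169 mL
Volume remaining = 304 − 34.68169 = 269.3183 mL
New rate:
Rate = 7 mg/hr ÷ 0.2335526 mg/mL = 29.97183 mL/hr
Time remaining = 269.3183 mL ÷ 29.97183 mL/hr = 8.985714 hr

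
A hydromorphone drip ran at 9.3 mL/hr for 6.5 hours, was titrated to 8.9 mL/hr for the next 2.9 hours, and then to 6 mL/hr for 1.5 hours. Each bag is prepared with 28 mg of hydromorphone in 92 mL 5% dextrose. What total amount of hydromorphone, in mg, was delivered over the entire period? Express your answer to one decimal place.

29.0 mg

Concentration = 28 mg ÷ 92 mL = 0.3043478 mg/mL
Stage 1: 9.3 mL/hr × 6.5 hr = 60.45 mL → 60.45 mL × 0.3043478 mg/mL = 18.39783 mg
Stage 2: 8.9 mL/hr × 2.9 hr = 25.81 mL → 25.81 mL × 0.3043478 mg/mL = 7.855217 mg
Stage 3: 6 mL/hr × 1.5 hr = 9 mL → 9 mL × 0.3043478 mg/mL = 2.73913 mg
Total = 18.39783 + 7.855217 + 2.73913 = 28.99217 mg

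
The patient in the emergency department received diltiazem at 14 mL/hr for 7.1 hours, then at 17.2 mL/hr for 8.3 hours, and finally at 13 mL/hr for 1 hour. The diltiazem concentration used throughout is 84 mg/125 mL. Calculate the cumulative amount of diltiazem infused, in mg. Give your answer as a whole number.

Concentration = 84 mg ÷ 125 mL = 0.672 mg/mL
Stage 1: 14 mL/hr × 7.1 hr = 99.4 mL → 99.4 mL × 0.672 mg/mL = 66.7968 mg
Stage 2: 17.2 mL/hr × 8.3 hr = 142.76 mL → 142.76 mL × 0.672 mg/mL = 95.93472 mg
Stage 3: 13 mL/hr × 1 hr = 13 mL → 13 mL × 0.672 mg/mL = 8.736 mg
Total = 66.7968 + 95.93472 + 8.736 = 171.4675 mg

171 mg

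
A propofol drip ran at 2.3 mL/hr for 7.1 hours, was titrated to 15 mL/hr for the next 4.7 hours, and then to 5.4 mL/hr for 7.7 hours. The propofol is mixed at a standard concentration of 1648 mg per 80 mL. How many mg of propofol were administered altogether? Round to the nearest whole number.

2645 mg

Concentration = 1648 mg ÷ 80 mL = 20.6 mg/mL
Stage 1: 2.3 mL/hr × 7.1 hr = 16.33 mL → 16.33 mL × 20.6 mg/mL = 336.398 mg
Stage 2: 15 mL/hr × 4.7 hr = 70.5 mL → 70.5 mL × 20.6 mg/mL = 1452.3 mg
Stage 3: 5.4 mL/hr × 7.7 hr = 41.58 mL → 41.58 mL × 20.6 mg/mL = 856.548 mg
Total = 336.398 + 1452.3 + 856.548 = 2645.246 mg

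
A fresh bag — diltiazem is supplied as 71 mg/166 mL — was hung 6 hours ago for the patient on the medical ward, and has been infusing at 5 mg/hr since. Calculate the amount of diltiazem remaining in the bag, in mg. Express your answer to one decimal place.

41.0 mg

Concentration = 71 mg ÷ 166 mL = 0.4277108 mg/mL
Rate = 5 mg/hr ÷ 0.4277108 mg/mL = 11.69014 mL/hr
Volume infused = 11.69014 mL/hr × 6 hr = 70.14085 mL
Volume remaining = 166 − 70.14085 = 95.85915 mL
Drug remaining = 95.85915 mL × 0.4277108 mg/mL = 41 mg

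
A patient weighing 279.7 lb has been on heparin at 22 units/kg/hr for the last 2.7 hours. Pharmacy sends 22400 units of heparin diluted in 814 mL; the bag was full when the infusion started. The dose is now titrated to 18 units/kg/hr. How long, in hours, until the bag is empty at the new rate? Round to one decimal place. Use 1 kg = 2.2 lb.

Initial rate:
Weight = 279.7 lb ÷ 2.2 lb/kg = 127.1364 kg
Dose = 22 units/kg/hr × 127.1364 kg = 2797 units/hr
Concentration = 22400 units ÷ 814 mL = 27.51843 units/mL
Rate = 2797 units/hr ÷ 27.51843 units/mL = 101.641 mL/hr
Volume infused so far = 101.641 mL/hr × 2.7 hr = 274.4307 mL
Volume remaining = 814 − 274.4307 = 539.5693 mL
New rate:
Dose = 18 units/kg/hr × 127.1364 kg = 2288.455 units/hr
Rate = 2288.455 units/hr ÷ 27.51843 units/mL = 83.1608 mL/hr
Time remaining = 539.5693 mL ÷ 83.1608 mL/hr = 6.488265 hr

6.5 hours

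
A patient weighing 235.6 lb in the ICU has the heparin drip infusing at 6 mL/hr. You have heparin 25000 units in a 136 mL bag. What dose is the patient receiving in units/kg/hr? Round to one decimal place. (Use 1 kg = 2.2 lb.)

Weight = 235.6 lb ÷ 2.2 lb/kg = 107.0909 kg
Concentration = 25000 units ÷ 136 mL = 183.8235 units/mL
Drug rate = 6 mL/hr × 183.8235 units/mL = 1102.941 units/hr
1102.941 units/hr ÷ 107.0909 kg = 10.29911 units/kg/hr

10.3 units/kg/hr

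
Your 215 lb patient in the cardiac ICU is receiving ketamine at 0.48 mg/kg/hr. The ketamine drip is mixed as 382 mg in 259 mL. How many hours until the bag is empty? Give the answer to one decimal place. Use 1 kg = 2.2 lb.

Weight = 215 lb ÷ 2.2 lb/kg = 97.72727 kg
Dose = 0.48 mg/kg/hr × 97.72727 kg = 46.90909 mg/hr
Concentration = 382 mg ÷ 259 mL = 1.474903 mg/mL
Rate = 46.90909 mg/hr ÷ 1.474903 mg/mL = 31.80485 mL/hr
Duration = 259 mL ÷ 31.80485 mL/hr = 8.143411 hr

8.1 hours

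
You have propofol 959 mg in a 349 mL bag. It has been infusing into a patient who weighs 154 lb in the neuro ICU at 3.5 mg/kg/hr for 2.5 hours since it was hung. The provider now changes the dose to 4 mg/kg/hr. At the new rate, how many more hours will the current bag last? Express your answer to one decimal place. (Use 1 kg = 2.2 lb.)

1.2 hours

Initial rate:
Weight = 154 lb ÷ 2.2 lb/kg = 70 kg
Dose = 3.5 mg/kg/hr × 70 kg = 245 mg/hr
Concentration = 959 mg ÷ 349 mL = 2.747851 mg/mL
Rate = 245 mg/hr ÷ 2.747851 mg/mL = 89.16058 mL/hr
Volume infused so far = 89.16058 mL/hr × 2.5 hr = 222.9015 mL
Volume remaining = 349 − 222.9015 = 126.0985 mL
New rate:
Dose = 4 mg/kg/hr × 70 kg = 280 mg/hr
Rate = 280 mg/hr ÷ 2.747851 mg/mL = 101.8978 mL/hr
Time remaining = 126.0985 mL ÷ 101.8978 mL/hr = 1.2375 hr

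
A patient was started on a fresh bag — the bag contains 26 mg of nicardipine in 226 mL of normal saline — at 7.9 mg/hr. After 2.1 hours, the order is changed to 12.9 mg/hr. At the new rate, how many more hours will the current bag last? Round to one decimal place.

Initial rate:
Concentration = 26 mg ÷ 226 mL = 0.1150442 mg/mL
Rate = 7.9 mg/hr ÷ 0.1150442 mg/mL = 68.66923 mL/hr
Volume infused so far = 68.66923 mL/hr × 2.1 hr = 144.2054 mL
Volume remaining = 226 − 144.2054 = 81.79462 mL
New rate:
Rate = 12.9 mg/hr ÷ 0.1150442 mg/mL = 112.1308 mL/hr
Time remaining = 81.79462 mL ÷ 112.1308 mL/hr = 0.7294574 hr

0.7 hours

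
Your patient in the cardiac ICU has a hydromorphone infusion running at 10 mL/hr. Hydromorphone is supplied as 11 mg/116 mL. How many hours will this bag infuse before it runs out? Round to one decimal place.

11.6 hours

Duration = 116 mL ÷ 10 mL/hr = 11.6 hr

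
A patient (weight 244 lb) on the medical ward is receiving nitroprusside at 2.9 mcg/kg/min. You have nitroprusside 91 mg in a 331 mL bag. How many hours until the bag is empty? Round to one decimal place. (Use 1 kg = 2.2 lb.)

Weight = 244 lb ÷ 2.2 lb/kg = 110.9091 kg
Dose = 2.9 mcg/kg/min × 110.9091 kg = 321.6364 mcg/min
321.6364 mcg/min × 60 min/hr = 19298.18 mcg/hr
Concentration = 91 mg ÷ 331 mL = 0.2749245 mg/mL = 274.9245 mcg/mL
Rate = 19298.18 mcg/hr ÷ 274.9245 mcg/mL = 70.19449 mL/hr
Duration = 331 mL ÷ 70.19449 mL/hr = 4.71547 hr

4.7 hours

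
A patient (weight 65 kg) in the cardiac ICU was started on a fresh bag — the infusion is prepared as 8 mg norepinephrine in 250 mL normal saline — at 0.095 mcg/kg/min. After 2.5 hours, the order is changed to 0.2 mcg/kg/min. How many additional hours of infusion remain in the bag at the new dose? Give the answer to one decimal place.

Initial rate:
Dose = 0.095 mcg/kg/min × 65 kg = 6.175 mcg/min
6.175 mcg/min × 60 min/hr = 370.5 mcg/hr
Concentration = 8 mg ÷ 250 mL = 0.032 mg/mL = 32 mcg/mL
Rate = 370.5 mcg/hr ÷ 32 mcg/mL = 11.57812 mL/hr
Volume infused so far = 11.57812 mL/hr × 2.5 hr = 28.94531 mL
Volume remaining = 250 − 28.94531 = 221.0547 mL
New rate:
Dose = 0.2 mcg/kg/min × 65 kg = 13 mcg/min
13 mcg/min × 60 min/hr = 780 mcg/hr
Rate = 780 mcg/hr ÷ 32 mcg/mL = 24.375 mL/hr
Time remaining = 221.0547 mL ÷ 24.375 mL/hr = 9.06891 hr

9.1 hours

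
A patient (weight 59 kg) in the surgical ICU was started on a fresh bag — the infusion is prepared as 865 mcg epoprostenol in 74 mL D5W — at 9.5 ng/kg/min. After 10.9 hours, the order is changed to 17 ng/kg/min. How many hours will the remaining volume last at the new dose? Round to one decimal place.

Initial rate:
Dose = 9.5 ng/kg/min × 59 kg = 560.5 ng/min
560.5 ng/min × 60 min/hr = 33630 ng/hr
Concentration = 865 mcg ÷ 74 mL = 11.68919 mcg/mL = 11689.19 ng/mL
Rate = 33630 ng/hr ÷ 11689.19 ng/mL = 2.877017 mL/hr
Volume infused so far = 2.877017 mL/hr × 10.9 hr = 31.35949 mL
Volume remaining = 74 − 31.35949 = 42.64051 mL
New rate:
Dose = 17 ng/kg/min × 59 kg = 1003 ng/min
1003 ng/min × 60 min/hr = 60180 ng/hr
Rate = 60180 ng/hr ÷ 11689.19 ng/mL = 5.148347 mL/hr
Time remaining = 42.64051 mL ÷ 5.148347 mL/hr = 8.28237 hr

8.3 hours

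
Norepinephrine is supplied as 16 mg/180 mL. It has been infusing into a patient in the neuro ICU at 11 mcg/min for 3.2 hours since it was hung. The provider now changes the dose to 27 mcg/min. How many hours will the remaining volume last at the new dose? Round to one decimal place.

8.6 hours

Initial rate:
11 mcg/min × 60 min/hr = 660 mcg/hr
Concentration = 16 mg ÷ 180 mL = 0.08888889 mg/mL = 88.88889 mcg/mL
Rate = 660 mcg/hr ÷ 88.88889 mcg/mL = 7.425 mL/hr
Volume infused so far = 7.425 mL/hr × 3.2 hr = 23.76 mL
Volume remaining = 180 − 23.76 = 156.24 mL
New rate:
27 mcg/min × 60 min/hr = 1620 mcg/hr
Rate = 1620 mcg/hr ÷ 88.88889 mcg/mL = 18.225 mL/hr
Time remaining = 156.24 mL ÷ 18.225 mL/hr = 8.57284 hr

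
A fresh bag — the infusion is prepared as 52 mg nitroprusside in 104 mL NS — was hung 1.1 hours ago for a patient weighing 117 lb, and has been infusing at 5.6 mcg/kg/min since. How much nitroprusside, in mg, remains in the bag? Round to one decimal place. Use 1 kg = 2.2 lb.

Weight = 117 lb ÷ 2.2 lb/kg = 53.18182 kg
Dose = 5.6 mcg/kg/min × 53.18182 kg = 297.8182 mcg/min
297.8182 mcg/min × 60 min/hr = 17869.09 mcg/hr
Concentration = 52 mg ÷ 104 mL = 0.5 mg/mL = 500 mcg/mL
Rate = 17869.09 mcg/hr ÷ 500 mcg/mL = 35.73818 mL/hr
Volume infused = 35.73818 mL/hr × 1.1 hr = 39.312 mL
Volume remaining = 104 − 39.312 = 64.688 mL
Drug remaining = 64.688 mL × 500 mcg/mL = 32344 mcg = 32.344 mg

32.3 mg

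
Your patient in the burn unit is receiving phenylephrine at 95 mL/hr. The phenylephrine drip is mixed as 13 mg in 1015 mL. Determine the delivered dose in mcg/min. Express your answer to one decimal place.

20.3 mcg/min

Concentration = 13 mg ÷ 1015 mL = 0.01280788 mg/mL = 12.80788 mcg/mL
Drug rate = 95 mL/hr × 12.80788 mcg/mL = 1216.749 mcg/hr
1216.749 mcg/hr ÷ 60 min/hr = 20.27915 mcg/min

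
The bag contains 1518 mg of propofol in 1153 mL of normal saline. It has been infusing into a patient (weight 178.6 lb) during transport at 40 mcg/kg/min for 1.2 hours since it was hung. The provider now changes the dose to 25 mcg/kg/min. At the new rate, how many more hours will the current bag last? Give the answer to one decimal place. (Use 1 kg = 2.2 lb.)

Initial rate:
Weight = 178.6 lb ÷ 2.2 lb/kg = 81.18182 kg
Dose = 40 mcg/kg/min × 81.18182 kg = 3247.273 mcg/min
3247.273 mcg/min × 60 min/hr = 194836.4 mcg/hr
Concentration = 1518 mg ÷ 1153 mL = 1.316565 mg/mL = 1316.565 mcg/mL
Rate = 194836.4 mcg/hr ÷ 1316.565 mcg/mL = 147.9884 mL/hr
Volume infused so far = 147.9884 mL/hr × 1.2 hr = 177.586 mL
Volume remaining = 1153 − 177.586 = 975.414 mL
New rate:
Dose = 25 mcg/kg/min × 81.18182 kg = 2029.545 mcg/min
2029.545 mcg/min × 60 min/hr = 121772.7 mcg/hr
Rate = 121772.7 mcg/hr ÷ 1316.565 mcg/mL = 92.49272 mL/hr
Time remaining = 975.414 mL ÷ 92.49272 mL/hr = 10.54585 hr

10.5 hours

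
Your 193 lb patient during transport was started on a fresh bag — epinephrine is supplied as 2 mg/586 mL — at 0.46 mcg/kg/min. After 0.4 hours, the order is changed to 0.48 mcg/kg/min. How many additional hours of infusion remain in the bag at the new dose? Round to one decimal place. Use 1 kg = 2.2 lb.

0.4 hours

Initial rate:
Weight = 193 lb ÷ 2.2 lb/kg = 87.72727 kg
Dose = 0.46 mcg/kg/min × 87.72727 kg = 40.35455 mcg/min
40.35455 mcg/min × 60 min/hr = 2421.273 mcg/hr
Concentration = 2 mg ÷ 586 mL = 0.003412969 mg/mL = 3.412969 mcg/mL
Rate = 2421.273 mcg/hr ÷ 3.412969 mcg/mL = 709.4329 mL/hr
Volume infused so far = 709.4329 mL/hr × 0.4 hr = 283.7732 mL
Volume remaining = 586 − 283.7732 = 302.2268 mL
New rate:
Dose = 0.48 mcg/kg/min × 87.72727 kg = 42.10909 mcg/min
42.10909 mcg/min × 60 min/hr = 2526.545 mcg/hr
Rate = 2526.545 mcg/hr ÷ 3.412969 mcg/mL = 740.2778 mL/hr
Time remaining = 302.2268 mL ÷ 740.2778 mL/hr = 0.4082614 hr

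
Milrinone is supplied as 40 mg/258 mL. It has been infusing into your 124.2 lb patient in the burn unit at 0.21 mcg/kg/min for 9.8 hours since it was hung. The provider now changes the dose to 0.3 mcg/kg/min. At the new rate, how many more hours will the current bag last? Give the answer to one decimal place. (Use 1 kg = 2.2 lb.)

Initial rate:
Weight = 124.2 lb ÷ 2.2 lb/kg = 56.45455 kg
Dose = 0.21 mcg/kg/min × 56.45455 kg = 11.85545 mcg/min
11.85545 mcg/min × 60 min/hr = 711.3273 mcg/hr
Concentration = 40 mg ÷ 258 mL = 0.1550388 mg/mL = 155.0388 mcg/mL
Rate = 711.3273 mcg/hr ÷ 155.0388 mcg/mL = 4.588061 mL/hr
Volume infused so far = 4.588061 mL/hr × 9.8 hr = 44.963 mL
Volume remaining = 258 − 44.963 = 213.037 mL
New rate:
Dose = 0.3 mcg/kg/min × 56.45455 kg = 16.93636 mcg/min
16.93636 mcg/min × 60 min/hr = 1016.182 mcg/hr
Rate = 1016.182 mcg/hr ÷ 155.0388 mcg/mL = 6.554373 mL/hr
Time remaining = 213.037 mL ÷ 6.554373 mL/hr = 32.50303 hr

32.5 hours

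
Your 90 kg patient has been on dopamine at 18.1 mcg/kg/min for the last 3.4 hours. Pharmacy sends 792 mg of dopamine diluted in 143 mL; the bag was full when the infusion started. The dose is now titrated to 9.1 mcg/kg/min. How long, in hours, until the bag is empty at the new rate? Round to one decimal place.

9.4 hours

Initial rate:
Dose = 18.1 mcg/kg/min × 90 kg = 1629 mcg/min
1629 mcg/min × 60 min/hr = 97740 mcg/hr
Concentration = 792 mg ÷ 143 mL = 5.538462 mg/mL = 5538.462 mcg/mL
Rate = 97740 mcg/hr ÷ 5538.462 mcg/mL = 17.6475 mL/hr
Volume infused so far = 17.6475 mL/hr × 3.4 hr = 60.0015 mL
Volume remaining = 143 − 60.0015 = 82.9985 mL
New rate:
Dose = 9.1 mcg/kg/min × 90 kg = 819 mcg/min
819 mcg/min × 60 min/hr = 49140 mcg/hr
Rate = 49140 mcg/hr ÷ 5538.462 mcg/mL = 8.8725 mL/hr
Time remaining = 82.9985 mL ÷ 8.8725 mL/hr = 9.354579 hr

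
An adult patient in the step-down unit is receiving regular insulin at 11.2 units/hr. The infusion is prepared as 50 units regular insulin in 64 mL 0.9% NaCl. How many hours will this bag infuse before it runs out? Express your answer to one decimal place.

Concentration = 50 units ÷ 64 mL = 0.78125 units/mL
Rate = 11.2 units/hr ÷ 0.78125 units/mL = 14.336 mL/hr
Duration = 64 mL ÷ 14.336 mL/hr = 4.464286 hr

4.5 hours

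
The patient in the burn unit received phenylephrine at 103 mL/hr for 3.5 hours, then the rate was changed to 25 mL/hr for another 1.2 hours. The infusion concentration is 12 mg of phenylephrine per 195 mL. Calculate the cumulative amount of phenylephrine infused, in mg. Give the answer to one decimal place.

Concentration = 12 mg ÷ 195 mL = 0.06153846 mg/mL
Stage 1: 103 mL/hr × 3.5 hr = 360.5 mL → 360.5 mL × 0.06153846 mg/mL = 22.18462 mg
Stage 2: 25 mL/hr × 1.2 hr = 30 mL → 30 mL × 0.06153846 mg/mL = 1.846154 mg
Total = 22.18462 + 1.846154 = 24.03077 mg

24.0 mg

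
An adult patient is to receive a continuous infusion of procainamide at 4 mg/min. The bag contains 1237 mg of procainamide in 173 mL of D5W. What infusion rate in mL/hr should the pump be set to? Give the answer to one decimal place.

4 mg/min × 60 min/hr = 240 mg/hr
Concentration = 1237 mg ÷ 173 mL = 7.150289 mg/mL
Rate = 240 mg/hr ÷ 7.150289 mg/mL = 33.56508 mL/hr

33.6 mL/hr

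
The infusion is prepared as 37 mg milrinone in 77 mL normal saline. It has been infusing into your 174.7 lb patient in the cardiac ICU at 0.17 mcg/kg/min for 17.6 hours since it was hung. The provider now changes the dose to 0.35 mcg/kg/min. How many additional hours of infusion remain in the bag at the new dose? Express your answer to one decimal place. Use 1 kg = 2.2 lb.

Initial rate:
Weight = 174.7 lb ÷ 2.2 lb/kg = 79.40909 kg
Dose = 0.17 mcg/kg/min × 79.40909 kg = 13.49955 mcg/min
13.49955 mcg/min × 60 min/hr = 809.9727 mcg/hr
Concentration = 37 mg ÷ 77 mL = 0.4805195 mg/mL = 480.5195 mcg/mL
Rate = 809.9727 mcg/hr ÷ 480.5195 mcg/mL = 1.685619 mL/hr
Volume infused so far = 1.685619 mL/hr × 17.6 hr = 29.66689 mL
Volume remaining = 77 − 29.66689 = 47.33311 mL
New rate:
Dose = 0.35 mcg/kg/min × 79.40909 kg = 27.79318 mcg/min
27.79318 mcg/min × 60 min/hr = 1667.591 mcg/hr
Rate = 1667.591 mcg/hr ÷ 480.5195 mcg/mL = 3.470392 mL/hr
Time remaining = 47.33311 mL ÷ 3.470392 mL/hr = 13.63912 hr

13.6 hours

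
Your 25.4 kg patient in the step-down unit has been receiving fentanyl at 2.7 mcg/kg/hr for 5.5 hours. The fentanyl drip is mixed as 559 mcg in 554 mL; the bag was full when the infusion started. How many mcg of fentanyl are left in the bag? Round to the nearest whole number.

182 mcg

Dose = 2.7 mcg/kg/hr × 25.4 kg = 68.58 mcg/hr
Concentration = 559 mcg ÷ 554 mL = 1.009025 mcg/mL
Rate = 68.58 mcg/hr ÷ 1.009025 mcg/mL = 67.96658 mL/hr
Volume infused = 67.96658 mL/hr × 5.5 hr = 373.8162 mL
Volume remaining = 554 − 373.8162 = 180.1838 mL
Drug remaining = 180.1838 mL × 1.009025 mcg/mL = 181.81 mcg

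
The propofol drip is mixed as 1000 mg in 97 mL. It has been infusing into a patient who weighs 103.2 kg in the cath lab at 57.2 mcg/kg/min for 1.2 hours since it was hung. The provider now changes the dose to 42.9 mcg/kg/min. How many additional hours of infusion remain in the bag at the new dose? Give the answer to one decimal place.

Initial rate:
Dose = 57.2 mcg/kg/min × 103.2 kg = 5903.04 mcg/min
5903.04 mcg/min × 60 min/hr = 354182.4 mcg/hr
Concentration = 1000 mg ÷ 97 mL = 10.30928 mg/mL = 10309.28 mcg/mL
Rate = 354182.4 mcg/hr ÷ 10309.28 mcg/mL = 34.35569 mL/hr
Volume infused so far = 34.35569 mL/hr × 1.2 hr = 41.22683 mL
Volume remaining = 97 − 41.22683 = 55.77317 mL
New rate:
Dose = 42.9 mcg/kg/min × 103.2 kg = 4427.28 mcg/min
4427.28 mcg/min × 60 min/hr = 265636.8 mcg/hr
Rate = 265636.8 mcg/hr ÷ 10309.28 mcg/mL = 25.76677 mL/hr
Time remaining = 55.77317 mL ÷ 25.76677 mL/hr = 2.164539 hr

2.2 hours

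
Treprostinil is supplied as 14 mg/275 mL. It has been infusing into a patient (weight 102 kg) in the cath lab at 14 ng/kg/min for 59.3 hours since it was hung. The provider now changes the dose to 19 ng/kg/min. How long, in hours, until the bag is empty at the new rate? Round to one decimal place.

76.7 hours

Initial rate:
Dose = 14 ng/kg/min × 102 kg = 1428 ng/min
1428 ng/min × 60 min/hr = 85680 ng/hr
Concentration = 14 mg ÷ 275 mL = 0.05090909 mg/mL = 50909.09 ng/mL
Rate = 85680 ng/hr ÷ 50909.09 ng/mL = 1.683 mL/hr
Volume infused so far = 1.683 mL/hr × 59.3 hr = 99.8019 mL
Volume remaining = 275 − 99.8019 = 175.1981 mL
New rate:
Dose = 19 ng/kg/min × 102 kg = 1938 ng/min
1938 ng/min × 60 min/hr = 116280 ng/hr
Rate = 116280 ng/hr ÷ 50909.09 ng/mL = 2.284071 mL/hr
Time remaining = 175.1981 mL ÷ 2.284071 mL/hr = 76.7043 hr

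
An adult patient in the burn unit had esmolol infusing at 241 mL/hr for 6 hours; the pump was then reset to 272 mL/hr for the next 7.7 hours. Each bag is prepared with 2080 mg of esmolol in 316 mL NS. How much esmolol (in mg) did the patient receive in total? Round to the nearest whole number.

23304 mg

Concentration = 2080 mg ÷ 316 mL = 6.582278 mg/mL
Stage 1: 241 mL/hr × 6 hr = 1446 mL → 1446 mL × 6.582278 mg/mL = 9517.975 mg
Stage 2: 272 mL/hr × 7.7 hr = 2094.4 mL → 2094.4 mL × 6.582278 mg/mL = 13785.92 mg
Total = 9517.975 + 13785.92 = 23303.9 mg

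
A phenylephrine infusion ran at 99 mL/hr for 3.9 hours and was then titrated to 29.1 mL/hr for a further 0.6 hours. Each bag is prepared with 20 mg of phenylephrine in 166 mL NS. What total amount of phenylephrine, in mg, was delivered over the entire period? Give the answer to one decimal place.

Concentration = 20 mg ÷ 166 mL = 0.1204819 mg/mL
Stage 1: 99 mL/hr × 3.9 hr = 386.1 mL → 386.1 mL × 0.1204819 mg/mL = 46.51807 mg
Stage 2: 29.1 mL/hr × 0.6 hr = 17.46 mL → 17.46 mL × 0.1204819 mg/mL = 2.103614 mg
Total = 46.51807 + 2.103614 = 48.62169 mg

48.6 mg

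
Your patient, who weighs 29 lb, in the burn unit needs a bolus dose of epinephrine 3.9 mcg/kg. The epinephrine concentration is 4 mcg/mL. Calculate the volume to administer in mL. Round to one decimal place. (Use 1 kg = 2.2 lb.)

12.9 mL

Weight = 29 lb ÷ 2.2 lb/kg = 13.18182 kg
Dose = 3.9 mcg/kg × 13.18182 kg = 51.40909 mcg
Volume = 51.40909 mcg ÷ 4 mcg/mL = 12.85227 mL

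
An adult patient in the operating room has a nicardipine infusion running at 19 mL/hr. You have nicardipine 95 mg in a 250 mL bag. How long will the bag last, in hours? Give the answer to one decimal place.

13.2 hours

Duration = 250 mL ÷ 19 mL/hr = 13.15789 hr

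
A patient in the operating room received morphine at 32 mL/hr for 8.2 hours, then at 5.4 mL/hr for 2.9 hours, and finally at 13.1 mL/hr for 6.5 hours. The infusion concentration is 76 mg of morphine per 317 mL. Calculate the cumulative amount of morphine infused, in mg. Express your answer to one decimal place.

Concentration = 76 mg ÷ 317 mL = 0.2397476 mg/mL
Stage 1: 32 mL/hr × 8.2 hr = 262.4 mL → 262.4 mL × 0.2397476 mg/mL = 62.90978 mg
Stage 2: 5.4 mL/hr × 2.9 hr = 15.66 mL → 15.66 mL × 0.2397476 mg/mL = 3.754448 mg
Stage 3: 13.1 mL/hr × 6.5 hr = 85.15 mL → 85.15 mL × 0.2397476 mg/mL = 20.41451 mg
Total = 62.90978 + 3.754448 + 20.41451 = 87.07874 mg

87.1 mg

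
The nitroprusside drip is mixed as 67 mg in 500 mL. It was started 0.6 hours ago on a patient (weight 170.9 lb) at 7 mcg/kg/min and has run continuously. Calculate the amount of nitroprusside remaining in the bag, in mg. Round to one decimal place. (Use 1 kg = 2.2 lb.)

Weight = 170.9 lb ÷ 2.2 lb/kg = 77.68182 kg
Dose = 7 mcg/kg/min × 77.68182 kg = 543.7727 mcg/min
543.7727 mcg/min × 60 min/hr = 32626.36 mcg/hr
Concentration = 67 mg ÷ 500 mL = 0.134 mg/mL = 134 mcg/mL
Rate = 32626.36 mcg/hr ÷ 134 mcg/mL = 243.4803 mL/hr
Volume infused = 243.4803 mL/hr × 0.6 hr = 146.0882 mL
Volume remaining = 500 − 146.0882 = 353.9118 mL
Drug remaining = 353.9118 mL × 134 mcg/mL = 47424.18 mcg = 47.42418 mg

47.4 mg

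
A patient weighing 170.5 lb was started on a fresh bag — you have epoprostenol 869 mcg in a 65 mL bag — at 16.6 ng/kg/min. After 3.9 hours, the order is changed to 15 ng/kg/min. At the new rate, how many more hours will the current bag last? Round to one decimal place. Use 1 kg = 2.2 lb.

Initial rate:
Weight = 170.5 lb ÷ 2.2 lb/kg = 77.5 kg
Dose = 16.6 ng/kg/min × 77.5 kg = 1286.5 ng/min
1286.5 ng/min × 60 min/hr = 77190 ng/hr
Concentration = 869 mcg ÷ 65 mL = 13.36923 mcg/mL = 13369.23 ng/mL
Rate = 77190 ng/hr ÷ 13369.23 ng/mL = 5.773705 mL/hr
Volume infused so far = 5.773705 mL/hr × 3.9 hr = 22.51745 mL
Volume remaining = 65 − 22.51745 = 42.48255 mL
New rate:
Dose = 15 ng/kg/min × 77.5 kg = 1162.5 ng/min
1162.5 ng/min × 60 min/hr = 69750 ng/hr
Rate = 69750 ng/hr ÷ 13369.23 ng/mL = 5.217204 mL/hr
Time remaining = 42.48255 mL ÷ 5.217204 mL/hr = 8.142781 hr

8.1 hours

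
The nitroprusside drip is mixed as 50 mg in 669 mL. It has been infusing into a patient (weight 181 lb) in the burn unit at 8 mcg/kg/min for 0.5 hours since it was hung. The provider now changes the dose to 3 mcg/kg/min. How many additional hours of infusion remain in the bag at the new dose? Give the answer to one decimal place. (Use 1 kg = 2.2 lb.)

Initial rate:
Weight = 181 lb ÷ 2.2 lb/kg = 82.27273 kg
Dose = 8 mcg/kg/min × 82.27273 kg = 658.1818 mcg/min
658.1818 mcg/min × 60 min/hr = 39490.91 mcg/hr
Concentration = 50 mg ÷ 669 mL = 0.07473842 mg/mL = 74.73842 mcg/mL
Rate = 39490.91 mcg/hr ÷ 74.73842 mcg/mL = 528.3884 mL/hr
Volume infused so far = 528.3884 mL/hr × 0.5 hr = 264.1942 mL
Volume remaining = 669 − 264.1942 = 404.8058 mL
New rate:
Dose = 3 mcg/kg/min × 82.27273 kg = 246.8182 mcg/min
246.8182 mcg/min × 60 min/hr = 14809.09 mcg/hr
Rate = 14809.09 mcg/hr ÷ 74.73842 mcg/mL = 198.1456 mL/hr
Time remaining = 404.8058 mL ÷ 198.1456 mL/hr = 2.042971 hr

2.0 hours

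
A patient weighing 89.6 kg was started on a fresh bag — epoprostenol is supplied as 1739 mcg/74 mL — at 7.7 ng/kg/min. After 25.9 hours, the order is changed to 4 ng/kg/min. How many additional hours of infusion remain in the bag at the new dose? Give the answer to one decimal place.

Initial rate:
Dose = 7.7 ng/kg/min × 89.6 kg = 689.92 ng/min
689.92 ng/min × 60 min/hr = 41395.2 ng/hr
Concentration = 1739 mcg ÷ 74 mL = 23.5 mcg/mL = 23500 ng/mL
Rate = 41395.2 ng/hr ÷ 23500 ng/mL = 1.761498 mL/hr
Volume infused so far = 1.761498 mL/hr × 25.9 hr = 45.62279 mL
Volume remaining = 74 − 45.62279 = 28.37721 mL
New rate:
Dose = 4 ng/kg/min × 89.6 kg = 358.4 ng/min
358.4 ng/min × 60 min/hr = 21504 ng/hr
Rate = 21504 ng/hr ÷ 23500 ng/mL = 0.9150638 mL/hr
Time remaining = 28.37721 mL ÷ 0.9150638 mL/hr = 31.01118 hr

31.0 hours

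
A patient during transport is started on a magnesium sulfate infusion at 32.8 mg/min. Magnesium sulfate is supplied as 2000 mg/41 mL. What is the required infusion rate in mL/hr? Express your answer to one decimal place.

40.3 mL/hr

32.8 mg/min × 60 min/hr = 1968 mg/hr
Concentration = 2000 mg ÷ 41 mL = 48.78049 mg/mL
Rate = 1968 mg/hr ÷ 48.78049 mg/mL = 40.344 mL/hr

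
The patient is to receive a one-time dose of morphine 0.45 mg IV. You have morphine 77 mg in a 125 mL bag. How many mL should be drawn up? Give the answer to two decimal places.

Concentration = 77 mg ÷ 125 mL = 0.616 mg/mL
Volume = 0.45 mg ÷ 0.616 mg/mL = 0.7305195 mL

0.73 mL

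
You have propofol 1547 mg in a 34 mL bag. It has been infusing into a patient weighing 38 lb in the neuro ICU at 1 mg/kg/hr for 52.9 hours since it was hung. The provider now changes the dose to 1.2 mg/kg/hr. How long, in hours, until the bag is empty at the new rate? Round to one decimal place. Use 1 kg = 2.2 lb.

Initial rate:
Weight = 38 lb ÷ 2.2 lb/kg = 17.27273 kg
Dose = 1 mg/kg/hr × 17.27273 kg = 17.27273 mg/hr
Concentration = 1547 mg ÷ 34 mL = 45.5 mg/mL
Rate = 17.27273 mg/hr ÷ 45.5 mg/mL = 0.3796204 mL/hr
Volume infused so far = 0.3796204 mL/hr × 52.9 hr = 20.08192 mL
Volume remaining = 34 − 20.08192 = 13.91808 mL
New rate:
Dose = 1.2 mg/kg/hr × 17.27273 kg = 20.72727 mg/hr
Rate = 20.72727 mg/hr ÷ 45.5 mg/mL = 0.4555445 mL/hr
Time remaining = 13.91808 mL ÷ 0.4555445 mL/hr = 30.55263 hr

30.6 hours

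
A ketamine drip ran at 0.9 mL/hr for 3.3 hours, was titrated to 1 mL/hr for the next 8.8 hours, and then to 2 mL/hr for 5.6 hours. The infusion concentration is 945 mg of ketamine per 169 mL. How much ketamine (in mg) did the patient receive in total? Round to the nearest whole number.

128 mg

Concentration = 945 mg ÷ 169 mL = 5.591716 mg/mL
Stage 1: 0.9 mL/hr × 3.3 hr = 2.97 mL → 2.97 mL × 5.591716 mg/mL = 16.6074 mg
Stage 2: 1 mL/hr × 8.8 hr = 8.8 mL → 8.8 mL × 5.591716 mg/mL = 49.2071 mg
Stage 3: 2 mL/hr × 5.6 hr = 11.2 mL → 11.2 mL × 5.591716 mg/mL = 62.62722 mg
Total = 16.6074 + 49.2071 + 62.62722 = 128.4417 mg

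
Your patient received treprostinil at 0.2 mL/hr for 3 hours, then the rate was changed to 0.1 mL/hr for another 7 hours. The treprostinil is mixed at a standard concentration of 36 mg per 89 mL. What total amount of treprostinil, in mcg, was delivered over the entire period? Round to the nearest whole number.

526 mcg

Concentration = 36 mg ÷ 89 mL = 0.4044944 mg/mL
Stage 1: 0.2 mL/hr × 3 hr = 0.6 mL → 0.6 mL × 0.4044944 mg/mL = 0.2426966 mg
Stage 2: 0.1 mL/hr × 7 hr = 0.7 mL → 0.7 mL × 0.4044944 mg/mL = 0.2831461 mg
Total = 0.2426966 + 0.2831461 = 0.5258427 mg = 525.8427 mcg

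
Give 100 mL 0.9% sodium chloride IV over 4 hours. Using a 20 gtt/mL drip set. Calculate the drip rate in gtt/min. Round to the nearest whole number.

100 mL ÷ (4 hr × 60 = 240 min) = 0.4166667 mL/min
0.4166667 mL/min × 20 gtt/mL = 8.333333 gtt/min

8 gtt/min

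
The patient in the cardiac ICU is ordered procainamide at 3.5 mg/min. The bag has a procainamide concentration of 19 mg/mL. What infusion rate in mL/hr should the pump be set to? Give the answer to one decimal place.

3.5 mg/min × 60 min/hr = 210 mg/hr
Rate = 210 mg/hr ÷ 19 mg/mL = 11.05263 mL/hr

11.1 mL/hr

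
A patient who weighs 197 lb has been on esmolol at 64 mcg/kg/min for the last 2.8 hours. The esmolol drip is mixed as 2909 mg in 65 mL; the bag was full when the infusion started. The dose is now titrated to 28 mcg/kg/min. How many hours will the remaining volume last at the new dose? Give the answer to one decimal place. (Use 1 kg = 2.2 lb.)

Initial rate:
Weight = 197 lb ÷ 2.2 lb/kg = 89.54545 kg
Dose = 64 mcg/kg/min × 89.54545 kg = 5730.909 mcg/min
5730.909 mcg/min × 60 min/hr = 343854.5 mcg/hr
Concentration = 2909 mg ÷ 65 mL = 44.75385 mg/mL = 44753.85 mcg/mL
Rate = 343854.5 mcg/hr ÷ 44753.85 mcg/mL = 7.68324 mL/hr
Volume infused so far = 7.68324 mL/hr × 2.8 hr = 21.51307 mL
Volume remaining = 65 − 21.51307 = 43.48693 mL
New rate:
Dose = 28 mcg/kg/min × 89.54545 kg = 2507.273 mcg/min
2507.273 mcg/min × 60 min/hr = 150436.4 mcg/hr
Rate = 150436.4 mcg/hr ÷ 44753.85 mcg/mL = 3.361418 mL/hr
Time remaining = 43.48693 mL ÷ 3.361418 mL/hr = 12.93708 hr

12.9 hours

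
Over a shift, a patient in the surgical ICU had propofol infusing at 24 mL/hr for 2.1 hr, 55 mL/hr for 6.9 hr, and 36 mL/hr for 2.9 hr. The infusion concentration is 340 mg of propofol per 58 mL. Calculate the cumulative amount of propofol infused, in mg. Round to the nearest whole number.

Concentration = 340 mg ÷ 58 mL = 5.862069 mg/mL
Stage 1: 24 mL/hr × 2.1 hr = 50.4 mL → 50.4 mL × 5.862069 mg/mL = 295.4483 mg
Stage 2: 55 mL/hr × 6.9 hr = 379.5 mL → 379.5 mL × 5.862069 mg/mL = 2224.655 mg
Stage 3: 36 mL/hr × 2.9 hr = 104.4 mL → 104.4 mL × 5.862069 mg/mL = 612 mg
Total = 295.4483 + 2224.655 + 612 = 3132.103 mg

3132 mg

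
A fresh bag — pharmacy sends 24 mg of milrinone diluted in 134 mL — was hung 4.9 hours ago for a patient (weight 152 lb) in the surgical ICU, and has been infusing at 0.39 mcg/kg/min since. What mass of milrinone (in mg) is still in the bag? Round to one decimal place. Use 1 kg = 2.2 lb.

Weight = 152 lb ÷ 2.2 lb/kg = 69.09091 kg
Dose = 0.39 mcg/kg/min × 69.09091 kg = 26.94545 mcg/min
26.94545 mcg/min × 60 min/hr = 1616.727 mcg/hr
Concentration = 24 mg ÷ 134 mL = 0.1791045 mg/mL = 179.1045 mcg/mL
Rate = 1616.727 mcg/hr ÷ 179.1045 mcg/mL = 9.026727 mL/hr
Volume infused = 9.026727 mL/hr × 4.9 hr = 44.23096 mL
Volume remaining = 134 − 44.23096 = 89.76904 mL
Drug remaining = 89.76904 mL × 179.1045 mcg/mL = 16078.04 mcg = 16.07804 mg

16.1 mg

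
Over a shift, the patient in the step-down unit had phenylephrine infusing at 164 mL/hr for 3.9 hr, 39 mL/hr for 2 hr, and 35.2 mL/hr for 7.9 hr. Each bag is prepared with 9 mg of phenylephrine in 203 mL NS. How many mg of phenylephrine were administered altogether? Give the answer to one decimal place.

44.1 mg

Concentration = 9 mg ÷ 203 mL = 0.04433498 mg/mL
Stage 1: 164 mL/hr × 3.9 hr = 639.6 mL → 639.6 mL × 0.04433498 mg/mL = 28.35665 mg
Stage 2: 39 mL/hr × 2 hr = 78 mL → 78 mL × 0.04433498 mg/mL = 3.458128 mg
Stage 3: 35.2 mL/hr × 7.9 hr = 278.08 mL → 278.08 mL × 0.04433498 mg/mL = 12.32867 mg
Total = 28.35665 + 3.458128 + 12.32867 = 44.14345 mg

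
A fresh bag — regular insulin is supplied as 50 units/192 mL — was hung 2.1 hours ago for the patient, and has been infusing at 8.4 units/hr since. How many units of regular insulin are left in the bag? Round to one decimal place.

Concentration = 50 units ÷ 192 mL = 0.2604167 units/mL
Rate = 8.4 units/hr ÷ 0.2604167 units/mL = 32.256 mL/hr
Volume infused = 32.256 mL/hr × 2.1 hr = 67.7376 mL
Volume remaining = 192 − 67.7376 = 124.2624 mL
Drug remaining = 124.2624 mL × 0.2604167 units/mL = 32.36 units

32.4 units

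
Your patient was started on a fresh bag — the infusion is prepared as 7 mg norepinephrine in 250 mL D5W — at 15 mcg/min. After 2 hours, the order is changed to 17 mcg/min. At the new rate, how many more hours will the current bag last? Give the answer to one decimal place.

5.1 hours

Initial rate:
15 mcg/min × 60 min/hr = 900 mcg/hr
Concentration = 7 mg ÷ 250 mL = 0.028 mg/mL = 28 mcg/mL
Rate = 900 mcg/hr ÷ 28 mcg/mL = 32.14286 mL/hr
Volume infused so far = 32.14286 mL/hr × 2 hr = 64.28571 mL
Volume remaining = 250 − 64.28571 = 185.7143 mL
New rate:
17 mcg/min × 60 min/hr = 1020 mcg/hr
Rate = 1020 mcg/hr ÷ 28 mcg/mL = 36.42857 mL/hr
Time remaining = 185.7143 mL ÷ 36.42857 mL/hr = 5.098039 hr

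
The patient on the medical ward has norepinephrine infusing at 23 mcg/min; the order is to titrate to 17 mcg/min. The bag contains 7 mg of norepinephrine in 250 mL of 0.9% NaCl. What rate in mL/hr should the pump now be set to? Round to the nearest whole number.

17 mcg/min × 60 min/hr = 1020 mcg/hr
Concentration = 7 mg ÷ 250 mL = 0.028 mg/mL = 28 mcg/mL
Rate = 1020 mcg/hr ÷ 28 mcg/mL = 36.42857 mL/hr

36 mL/hr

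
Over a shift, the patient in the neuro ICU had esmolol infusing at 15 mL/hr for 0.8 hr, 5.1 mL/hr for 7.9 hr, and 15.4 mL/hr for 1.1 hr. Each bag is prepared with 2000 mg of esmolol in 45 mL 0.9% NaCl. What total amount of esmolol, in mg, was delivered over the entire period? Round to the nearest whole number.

Concentration = 2000 mg ÷ 45 mL = 44.44444 mg/mL
Stage 1: 15 mL/hr × 0.8 hr = 12 mL → 12 mL × 44.44444 mg/mL = 533.3333 mg
Stage 2: 5.1 mL/hr × 7.9 hr = 40.29 mL → 40.29 mL × 44.44444 mg/mL = 1790.667 mg
Stage 3: 15.4 mL/hr × 1.1 hr = 16.94 mL → 16.94 mL × 44.44444 mg/mL = 752.8889 mg
Total = 533.3333 + 1790.667 + 752.8889 = 3076.889 mg

3077 mg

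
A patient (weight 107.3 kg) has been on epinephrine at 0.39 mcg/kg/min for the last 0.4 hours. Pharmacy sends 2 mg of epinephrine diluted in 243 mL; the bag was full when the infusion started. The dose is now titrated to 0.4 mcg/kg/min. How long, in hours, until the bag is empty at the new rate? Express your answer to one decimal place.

Initial rate:
Dose = 0.39 mcg/kg/min × 107.3 kg = 41.847 mcg/min
41.847 mcg/min × 60 min/hr = 2510.82 mcg/hr
Concentration = 2 mg ÷ 243 mL = 0.008230453 mg/mL = 8.230453 mcg/mL
Rate = 2510.82 mcg/hr ÷ 8.230453 mcg/mL = 305.0646 mL/hr
Volume infused so far = 305.0646 mL/hr × 0.4 hr = 122.0259 mL
Volume remaining = 243 − 122.0259 = 120.9741 mL
New rate:
Dose = 0.4 mcg/kg/min × 107.3 kg = 42.92 mcg/min
42.92 mcg/min × 60 min/hr = 2575.2 mcg/hr
Rate = 2575.2 mcg/hr ÷ 8.230453 mcg/mL = 312.8868 mL/hr
Time remaining = 120.9741 mL ÷ 312.8868 mL/hr = 0.3866387 hr

0.4 hours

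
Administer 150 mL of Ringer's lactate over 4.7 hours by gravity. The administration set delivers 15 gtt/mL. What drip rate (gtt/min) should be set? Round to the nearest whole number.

8 gtt/min

150 mL ÷ (4.7 hr × 60 = 282 min) = 0.5319149 mL/min
0.5319149 mL/min × 15 gtt/mL = 7.978723 gtt/min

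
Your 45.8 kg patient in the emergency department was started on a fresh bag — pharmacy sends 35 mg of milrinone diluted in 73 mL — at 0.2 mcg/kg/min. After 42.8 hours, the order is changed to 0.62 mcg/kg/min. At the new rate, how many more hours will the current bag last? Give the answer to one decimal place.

6.7 hours

Initial rate:
Dose = 0.2 mcg/kg/min × 45.8 kg = 9.16 mcg/min
9.16 mcg/min × 60 min/hr = 549.6 mcg/hr
Concentration = 35 mg ÷ 73 mL = 0.4794521 mg/mL = 479.4521 mcg/mL
Rate = 549.6 mcg/hr ÷ 479.4521 mcg/mL = 1.146309 mL/hr
Volume infused so far = 1.146309 mL/hr × 42.8 hr = 49.06201 mL
Volume remaining = 73 − 49.06201 = 23.93799 mL
New rate:
Dose = 0.62 mcg/kg/min × 45.8 kg = 28.396 mcg/min
28.396 mcg/min × 60 min/hr = 1703.76 mcg/hr
Rate = 1703.76 mcg/hr ÷ 479.4521 mcg/mL = 3.553557 mL/hr
Time remaining = 23.93799 mL ÷ 3.553557 mL/hr = 6.736348 hr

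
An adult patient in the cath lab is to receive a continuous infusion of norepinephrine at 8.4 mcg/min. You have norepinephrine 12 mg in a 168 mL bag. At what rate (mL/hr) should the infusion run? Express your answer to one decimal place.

8.4 mcg/min × 60 min/hr = 504 mcg/hr
Concentration = 12 mg ÷ 168 mL = 0.07142857 mg/mL = 71.42857 mcg/mL
Rate = 504 mcg/hr ÷ 71.42857 mcg/mL = 7.056 mL/hr

7.1 mL/hr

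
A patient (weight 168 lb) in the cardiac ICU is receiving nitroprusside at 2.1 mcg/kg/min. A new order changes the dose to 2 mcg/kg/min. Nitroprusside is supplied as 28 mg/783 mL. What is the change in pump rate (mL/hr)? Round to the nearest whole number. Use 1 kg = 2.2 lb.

At the current dose:
Weight = 168 lb ÷ 2.2 lb/kg = 76.36364 kg
Dose = 2.1 mcg/kg/min × 76.36364 kg = 160.3636 mcg/min
160.3636 mcg/min × 60 min/hr = 9621.818 mcg/hr
Concentration = 28 mg ÷ 783 mL = 0.0357599 mg/mL = 35.7599 mcg/mL
Rate = 9621.818 mcg/hr ÷ 35.7599 mcg/mL = 269.0673 mL/hr
At the new dose:
Dose = 2 mcg/kg/min × 76.36364 kg = 152.7273 mcg/min
152.7273 mcg/min × 60 min/hr = 9163.636 mcg/hr
Rate = 9163.636 mcg/hr ÷ 35.7599 mcg/mL = 256.2545 mL/hr
Change = 256.2545 − 269.0673 = -12.81273 mL/hr → 12.81273 mL/hr decrease

13 mL/hr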